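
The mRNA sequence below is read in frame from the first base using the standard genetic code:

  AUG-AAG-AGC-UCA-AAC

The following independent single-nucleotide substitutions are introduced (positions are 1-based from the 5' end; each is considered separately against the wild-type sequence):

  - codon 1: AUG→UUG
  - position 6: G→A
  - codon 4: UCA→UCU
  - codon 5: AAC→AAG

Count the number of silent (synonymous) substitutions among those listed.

Codon 1: AUG (Met) → UUG (Leu) — missense.
Codon 2: AAG (Lys) → AAA (Lys) — synonymous.
Codon 4: UCA (Ser) → UCU (Ser) — synonymous.
Codon 5: AAC (Asn) → AAG (Lys) — missense.
Synonymous: 2 of 4.

2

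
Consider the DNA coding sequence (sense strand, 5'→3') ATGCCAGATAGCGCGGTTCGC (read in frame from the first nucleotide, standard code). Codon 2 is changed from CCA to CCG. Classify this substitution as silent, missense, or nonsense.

silent

Position 6 falls in codon 2: CCA → Pro.
After the substitution the codon is CCG → Pro.
Both encode Pro, so the change is synonymous.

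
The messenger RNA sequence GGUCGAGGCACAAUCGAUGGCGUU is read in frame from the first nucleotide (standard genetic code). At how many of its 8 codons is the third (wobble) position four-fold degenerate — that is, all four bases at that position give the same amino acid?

6

Codon 1 GGU (Gly): third position 4-fold.
Codon 2 CGA (Arg): third position 4-fold.
Codon 3 GGC (Gly): third position 4-fold.
Codon 4 ACA (Thr): third position 4-fold.
Codon 5 AUC (Ile): third position 3-fold.
Codon 6 GAU (Asp): third position 2-fold.
Codon 7 GGC (Gly): third position 4-fold.
Codon 8 GUU (Val): third position 4-fold.
Four-fold degenerate third positions: 6.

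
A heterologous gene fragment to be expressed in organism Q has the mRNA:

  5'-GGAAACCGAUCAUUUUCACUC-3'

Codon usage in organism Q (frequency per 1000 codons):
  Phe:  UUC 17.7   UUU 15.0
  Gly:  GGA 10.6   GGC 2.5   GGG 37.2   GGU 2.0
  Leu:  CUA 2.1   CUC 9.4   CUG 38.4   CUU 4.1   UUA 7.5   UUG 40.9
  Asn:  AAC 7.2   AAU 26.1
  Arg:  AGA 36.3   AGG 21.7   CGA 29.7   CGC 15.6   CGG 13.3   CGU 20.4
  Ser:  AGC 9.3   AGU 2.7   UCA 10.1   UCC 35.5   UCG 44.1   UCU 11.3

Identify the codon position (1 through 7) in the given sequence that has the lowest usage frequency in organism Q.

Codon 1 GGA (Gly): 10.6 per 1000.
Codon 2 AAC (Asn): 7.2 per 1000.
Codon 3 CGA (Arg): 29.7 per 1000.
Codon 4 UCA (Ser): 10.1 per 1000.
Codon 5 UUU (Phe): 15.0 per 1000.
Codon 6 UCA (Ser): 10.1 per 1000.
Codon 7 CUC (Leu): 9.4 per 1000.
Lowest frequency is 7.2 at codon 2.

2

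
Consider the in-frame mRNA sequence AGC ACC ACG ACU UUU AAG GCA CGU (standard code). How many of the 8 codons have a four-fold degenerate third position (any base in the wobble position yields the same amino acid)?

5

Codon 1 AGC (Ser): third position 2-fold.
Codon 2 ACC (Thr): third position 4-fold.
Codon 3 ACG (Thr): third position 4-fold.
Codon 4 ACU (Thr): third position 4-fold.
Codon 5 UUU (Phe): third position 2-fold.
Codon 6 AAG (Lys): third position 2-fold.
Codon 7 GCA (Ala): third position 4-fold.
Codon 8 CGU (Arg): third position 4-fold.
Four-fold degenerate third positions: 5.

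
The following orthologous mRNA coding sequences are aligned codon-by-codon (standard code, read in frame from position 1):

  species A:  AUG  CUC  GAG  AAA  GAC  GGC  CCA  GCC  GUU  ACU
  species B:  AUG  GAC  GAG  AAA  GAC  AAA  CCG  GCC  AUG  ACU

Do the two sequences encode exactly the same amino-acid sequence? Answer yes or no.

no

Codon 1: AUG Met / AUG Met — identical.
Codon 2: CUC Leu / GAC Asp — nonsynonymous.
Codon 3: GAG Glu / GAG Glu — identical.
Codon 4: AAA Lys / AAA Lys — identical.
Codon 5: GAC Asp / GAC Asp — identical.
Codon 6: GGC Gly / AAA Lys — nonsynonymous.
Codon 7: CCA Pro / CCG Pro — synonymous.
Codon 8: GCC Ala / GCC Ala — identical.
Codon 9: GUU Val / AUG Met — nonsynonymous.
Codon 10: ACU Thr / ACU Thr — identical.
Nonsynonymous differences: 3 → different protein.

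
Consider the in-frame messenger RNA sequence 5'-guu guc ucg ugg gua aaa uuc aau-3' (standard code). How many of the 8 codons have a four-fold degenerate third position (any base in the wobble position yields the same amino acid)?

4

Codon 1 GUU (Val): third position 4-fold.
Codon 2 GUC (Val): third position 4-fold.
Codon 3 UCG (Ser): third position 4-fold.
Codon 4 UGG (Trp): third position 1-fold.
Codon 5 GUA (Val): third position 4-fold.
Codon 6 AAA (Lys): third position 2-fold.
Codon 7 UUC (Phe): third position 2-fold.
Codon 8 AAU (Asn): third position 2-fold.
Four-fold degenerate third positions: 4.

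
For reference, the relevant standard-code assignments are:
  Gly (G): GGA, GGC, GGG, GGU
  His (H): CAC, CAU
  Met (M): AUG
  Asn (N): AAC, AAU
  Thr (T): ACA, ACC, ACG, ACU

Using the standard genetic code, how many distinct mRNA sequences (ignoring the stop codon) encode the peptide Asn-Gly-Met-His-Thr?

Asn: 2 codons.
Gly: 4 codons.
Met: 1 codon.
His: 2 codons.
Thr: 4 codons.
2 × 4 × 1 × 2 × 4 = 64.

64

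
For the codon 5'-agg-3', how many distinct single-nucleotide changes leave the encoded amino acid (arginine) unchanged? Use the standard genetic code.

Position 1: CGG → 1 synonymous.
Position 2: none → 0 synonymous.
Position 3: AGA → 1 synonymous.
Total: 1 + 0 + 1 = 2.

2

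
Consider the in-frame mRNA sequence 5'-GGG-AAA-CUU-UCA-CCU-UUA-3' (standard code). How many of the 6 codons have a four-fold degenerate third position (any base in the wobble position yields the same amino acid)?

Codon 1 GGG (Gly): third position 4-fold.
Codon 2 AAA (Lys): third position 2-fold.
Codon 3 CUU (Leu): third position 4-fold.
Codon 4 UCA (Ser): third position 4-fold.
Codon 5 CCU (Pro): third position 4-fold.
Codon 6 UUA (Leu): third position 2-fold.
Four-fold degenerate third positions: 4.

4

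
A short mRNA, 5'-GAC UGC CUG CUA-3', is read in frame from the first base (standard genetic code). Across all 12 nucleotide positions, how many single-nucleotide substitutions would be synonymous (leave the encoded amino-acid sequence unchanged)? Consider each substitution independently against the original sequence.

10

Codon 1 (GAC, Asp): 1 synonymous substitution.
Codon 2 (UGC, Cys): 1 synonymous substitution.
Codon 3 (CUG, Leu): 4 synonymous substitutions.
Codon 4 (CUA, Leu): 4 synonymous substitutions.
Total: 1 + 1 + 4 + 4 = 10.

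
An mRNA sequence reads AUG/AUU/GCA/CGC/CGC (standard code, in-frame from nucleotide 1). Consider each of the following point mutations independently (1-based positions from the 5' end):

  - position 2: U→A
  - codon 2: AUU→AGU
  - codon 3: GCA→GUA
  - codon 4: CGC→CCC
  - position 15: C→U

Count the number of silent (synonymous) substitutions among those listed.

1

Codon 1: AUG (Met) → AAG (Lys) — missense.
Codon 2: AUU (Ile) → AGU (Ser) — missense.
Codon 3: GCA (Ala) → GUA (Val) — missense.
Codon 4: CGC (Arg) → CCC (Pro) — missense.
Codon 5: CGC (Arg) → CGU (Arg) — synonymous.
Synonymous: 1 of 5.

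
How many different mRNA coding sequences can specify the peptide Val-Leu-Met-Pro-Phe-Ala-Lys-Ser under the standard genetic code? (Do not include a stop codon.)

Val: 4 codons.
Leu: 6 codons.
Met: 1 codon.
Pro: 4 codons.
Phe: 2 codons.
Ala: 4 codons.
Lys: 2 codons.
Ser: 6 codons.
4 × 6 × 1 × 4 × 2 × 4 × 2 × 6 = 9216.

9216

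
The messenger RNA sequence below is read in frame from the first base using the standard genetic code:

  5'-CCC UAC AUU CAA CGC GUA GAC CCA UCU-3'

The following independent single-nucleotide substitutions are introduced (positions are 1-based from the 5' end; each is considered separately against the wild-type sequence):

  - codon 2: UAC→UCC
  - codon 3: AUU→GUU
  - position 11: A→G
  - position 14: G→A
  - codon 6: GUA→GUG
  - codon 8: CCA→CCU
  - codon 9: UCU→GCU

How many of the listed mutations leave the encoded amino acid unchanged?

2

Codon 2: UAC (Tyr) → UCC (Ser) — missense.
Codon 3: AUU (Ile) → GUU (Val) — missense.
Codon 4: CAA (Gln) → CGA (Arg) — missense.
Codon 5: CGC (Arg) → CAC (His) — missense.
Codon 6: GUA (Val) → GUG (Val) — synonymous.
Codon 8: CCA (Pro) → CCU (Pro) — synonymous.
Codon 9: UCU (Ser) → GCU (Ala) — missense.
Synonymous: 2 of 7.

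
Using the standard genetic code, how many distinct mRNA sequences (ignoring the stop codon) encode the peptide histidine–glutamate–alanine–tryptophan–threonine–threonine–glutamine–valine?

2048

His: 2 codons.
Glu: 2 codons.
Ala: 4 codons.
Trp: 1 codon.
Thr: 4 codons.
Thr: 4 codons.
Gln: 2 codons.
Val: 4 codons.
2 × 2 × 4 × 1 × 4 × 4 × 2 × 4 = 2048.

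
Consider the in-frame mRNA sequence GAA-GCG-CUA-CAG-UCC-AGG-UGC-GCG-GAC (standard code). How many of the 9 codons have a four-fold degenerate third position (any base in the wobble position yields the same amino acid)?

4

Codon 1 GAA (Glu): third position 2-fold.
Codon 2 GCG (Ala): third position 4-fold.
Codon 3 CUA (Leu): third position 4-fold.
Codon 4 CAG (Gln): third position 2-fold.
Codon 5 UCC (Ser): third position 4-fold.
Codon 6 AGG (Arg): third position 2-fold.
Codon 7 UGC (Cys): third position 2-fold.
Codon 8 GCG (Ala): third position 4-fold.
Codon 9 GAC (Asp): third position 2-fold.
Four-fold degenerate third positions: 4.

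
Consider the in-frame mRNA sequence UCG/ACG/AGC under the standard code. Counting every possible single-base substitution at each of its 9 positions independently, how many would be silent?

Codon 1 (UCG, Ser): 3 synonymous substitutions.
Codon 2 (ACG, Thr): 3 synonymous substitutions.
Codon 3 (AGC, Ser): 1 synonymous substitution.
Total: 3 + 3 + 1 = 7.

7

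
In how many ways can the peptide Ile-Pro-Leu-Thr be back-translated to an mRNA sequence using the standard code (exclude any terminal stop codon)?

Ile: 3 codons.
Pro: 4 codons.
Leu: 6 codons.
Thr: 4 codons.
3 × 4 × 6 × 4 = 288.

288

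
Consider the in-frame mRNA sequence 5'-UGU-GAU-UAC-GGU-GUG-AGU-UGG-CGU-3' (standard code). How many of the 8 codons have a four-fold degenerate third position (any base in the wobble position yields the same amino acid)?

3

Codon 1 UGU (Cys): third position 2-fold.
Codon 2 GAU (Asp): third position 2-fold.
Codon 3 UAC (Tyr): third position 2-fold.
Codon 4 GGU (Gly): third position 4-fold.
Codon 5 GUG (Val): third position 4-fold.
Codon 6 AGU (Ser): third position 2-fold.
Codon 7 UGG (Trp): third position 1-fold.
Codon 8 CGU (Arg): third position 4-fold.
Four-fold degenerate third positions: 3.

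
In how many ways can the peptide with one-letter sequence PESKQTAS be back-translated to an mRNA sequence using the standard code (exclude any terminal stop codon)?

Pro: 4 codons.
Glu: 2 codons.
Ser: 6 codons.
Lys: 2 codons.
Gln: 2 codons.
Thr: 4 codons.
Ala: 4 codons.
Ser: 6 codons.
4 × 2 × 6 × 2 × 2 × 4 × 4 × 6 = 18432.

18432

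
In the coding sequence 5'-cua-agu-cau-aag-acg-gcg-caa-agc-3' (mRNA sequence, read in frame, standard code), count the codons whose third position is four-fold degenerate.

Codon 1 CUA (Leu): third position 4-fold.
Codon 2 AGU (Ser): third position 2-fold.
Codon 3 CAU (His): third position 2-fold.
Codon 4 AAG (Lys): third position 2-fold.
Codon 5 ACG (Thr): third position 4-fold.
Codon 6 GCG (Ala): third position 4-fold.
Codon 7 CAA (Gln): third position 2-fold.
Codon 8 AGC (Ser): third position 2-fold.
Four-fold degenerate third positions: 3.

3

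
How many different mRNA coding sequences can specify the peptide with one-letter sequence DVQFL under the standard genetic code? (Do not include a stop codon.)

Asp: 2 codons.
Val: 4 codons.
Gln: 2 codons.
Phe: 2 codons.
Leu: 6 codons.
2 × 4 × 2 × 2 × 6 = 192.

192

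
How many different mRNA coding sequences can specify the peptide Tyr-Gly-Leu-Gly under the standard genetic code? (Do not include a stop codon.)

192

Tyr: 2 codons.
Gly: 4 codons.
Leu: 6 codons.
Gly: 4 codons.
2 × 4 × 6 × 4 = 192.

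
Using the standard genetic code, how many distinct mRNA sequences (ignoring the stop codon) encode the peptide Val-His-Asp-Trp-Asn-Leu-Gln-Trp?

384

Val: 4 codons.
His: 2 codons.
Asp: 2 codons.
Trp: 1 codon.
Asn: 2 codons.
Leu: 6 codons.
Gln: 2 codons.
Trp: 1 codon.
4 × 2 × 2 × 1 × 2 × 6 × 2 × 1 = 384.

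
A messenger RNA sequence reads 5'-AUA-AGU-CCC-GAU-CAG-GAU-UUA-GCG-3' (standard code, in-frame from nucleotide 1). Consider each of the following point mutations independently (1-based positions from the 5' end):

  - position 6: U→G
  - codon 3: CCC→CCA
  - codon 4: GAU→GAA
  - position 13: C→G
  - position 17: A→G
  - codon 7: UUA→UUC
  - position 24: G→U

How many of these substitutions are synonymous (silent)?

2

Codon 2: AGU (Ser) → AGG (Arg) — missense.
Codon 3: CCC (Pro) → CCA (Pro) — synonymous.
Codon 4: GAU (Asp) → GAA (Glu) — missense.
Codon 5: CAG (Gln) → GAG (Glu) — missense.
Codon 6: GAU (Asp) → GGU (Gly) — missense.
Codon 7: UUA (Leu) → UUC (Phe) — missense.
Codon 8: GCG (Ala) → GCU (Ala) — synonymous.
Synonymous: 2 of 7.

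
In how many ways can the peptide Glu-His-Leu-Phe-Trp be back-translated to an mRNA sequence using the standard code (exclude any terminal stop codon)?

48

Glu: 2 codons.
His: 2 codons.
Leu: 6 codons.
Phe: 2 codons.
Trp: 1 codon.
2 × 2 × 6 × 2 × 1 = 48.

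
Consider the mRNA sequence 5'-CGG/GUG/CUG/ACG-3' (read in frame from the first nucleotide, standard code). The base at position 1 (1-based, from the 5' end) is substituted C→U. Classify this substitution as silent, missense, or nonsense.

missense

Position 1 falls in codon 1: CGG → Arg.
After the substitution the codon is UGG → Trp.
Arg ≠ Trp, so this is a missense mutation.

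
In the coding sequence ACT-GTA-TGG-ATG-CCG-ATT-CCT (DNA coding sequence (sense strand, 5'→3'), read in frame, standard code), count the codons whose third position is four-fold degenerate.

Codon 1 ACT (Thr): third position 4-fold.
Codon 2 GTA (Val): third position 4-fold.
Codon 3 TGG (Trp): third position 1-fold.
Codon 4 ATG (Met): third position 1-fold.
Codon 5 CCG (Pro): third position 4-fold.
Codon 6 ATT (Ile): third position 3-fold.
Codon 7 CCT (Pro): third position 4-fold.
Four-fold degenerate third positions: 4.

4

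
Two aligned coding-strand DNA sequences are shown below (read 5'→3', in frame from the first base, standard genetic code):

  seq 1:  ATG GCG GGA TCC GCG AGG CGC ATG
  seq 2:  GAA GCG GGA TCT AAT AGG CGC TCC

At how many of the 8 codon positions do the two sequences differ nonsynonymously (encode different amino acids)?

Codon 1: ATG Met / GAA Glu — nonsynonymous.
Codon 2: GCG Ala / GCG Ala — identical.
Codon 3: GGA Gly / GGA Gly — identical.
Codon 4: TCC Ser / TCT Ser — synonymous.
Codon 5: GCG Ala / AAT Asn — nonsynonymous.
Codon 6: AGG Arg / AGG Arg — identical.
Codon 7: CGC Arg / CGC Arg — identical.
Codon 8: ATG Met / TCC Ser — nonsynonymous.
Nonsynonymous differences: 3.

3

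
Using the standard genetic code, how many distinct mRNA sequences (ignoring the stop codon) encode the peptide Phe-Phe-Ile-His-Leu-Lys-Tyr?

Phe: 2 codons.
Phe: 2 codons.
Ile: 3 codons.
His: 2 codons.
Leu: 6 codons.
Lys: 2 codons.
Tyr: 2 codons.
2 × 2 × 3 × 2 × 6 × 2 × 2 = 576.

576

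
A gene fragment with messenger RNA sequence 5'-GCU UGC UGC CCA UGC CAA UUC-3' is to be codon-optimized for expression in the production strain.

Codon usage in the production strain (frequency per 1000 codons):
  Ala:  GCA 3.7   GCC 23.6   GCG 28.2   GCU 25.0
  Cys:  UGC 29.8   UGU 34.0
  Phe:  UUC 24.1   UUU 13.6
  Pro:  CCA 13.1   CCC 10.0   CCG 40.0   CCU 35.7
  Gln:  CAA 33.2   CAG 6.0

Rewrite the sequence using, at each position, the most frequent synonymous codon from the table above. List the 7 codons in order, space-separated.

Codon 1 (Ala): best is GCG at 28.2.
Codon 2 (Cys): best is UGU at 34.0.
Codon 3 (Cys): best is UGU at 34.0.
Codon 4 (Pro): best is CCG at 40.0.
Codon 5 (Cys): best is UGU at 34.0.
Codon 6 (Gln): best is CAA at 33.2.
Codon 7 (Phe): best is UUC at 24.1.

GCG UGU UGU CCG UGU CAA UUC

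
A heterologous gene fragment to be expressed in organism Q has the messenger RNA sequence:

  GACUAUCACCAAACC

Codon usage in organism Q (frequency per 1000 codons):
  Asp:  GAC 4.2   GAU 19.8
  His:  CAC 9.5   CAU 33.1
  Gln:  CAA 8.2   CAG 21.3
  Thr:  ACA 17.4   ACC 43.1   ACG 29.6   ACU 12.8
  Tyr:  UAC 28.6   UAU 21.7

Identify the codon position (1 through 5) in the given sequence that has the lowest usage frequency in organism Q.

Codon 1 GAC (Asp): 4.2 per 1000.
Codon 2 UAU (Tyr): 21.7 per 1000.
Codon 3 CAC (His): 9.5 per 1000.
Codon 4 CAA (Gln): 8.2 per 1000.
Codon 5 ACC (Thr): 43.1 per 1000.
Lowest frequency is 4.2 at codon 1.

1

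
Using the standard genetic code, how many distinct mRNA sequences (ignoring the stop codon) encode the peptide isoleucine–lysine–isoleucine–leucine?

108

Ile: 3 codons.
Lys: 2 codons.
Ile: 3 codons.
Leu: 6 codons.
3 × 2 × 3 × 6 = 108.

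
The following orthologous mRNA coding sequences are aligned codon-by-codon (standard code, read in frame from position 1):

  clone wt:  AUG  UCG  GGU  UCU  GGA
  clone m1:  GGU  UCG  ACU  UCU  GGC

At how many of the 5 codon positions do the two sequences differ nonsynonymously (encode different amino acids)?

2

Codon 1: AUG Met / GGU Gly — nonsynonymous.
Codon 2: UCG Ser / UCG Ser — identical.
Codon 3: GGU Gly / ACU Thr — nonsynonymous.
Codon 4: UCU Ser / UCU Ser — identical.
Codon 5: GGA Gly / GGC Gly — synonymous.
Nonsynonymous differences: 2.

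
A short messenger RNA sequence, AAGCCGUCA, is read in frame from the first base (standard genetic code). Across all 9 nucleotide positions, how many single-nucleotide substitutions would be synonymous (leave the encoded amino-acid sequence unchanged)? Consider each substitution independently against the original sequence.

7

Codon 1 (AAG, Lys): 1 synonymous substitution.
Codon 2 (CCG, Pro): 3 synonymous substitutions.
Codon 3 (UCA, Ser): 3 synonymous substitutions.
Total: 1 + 3 + 3 = 7.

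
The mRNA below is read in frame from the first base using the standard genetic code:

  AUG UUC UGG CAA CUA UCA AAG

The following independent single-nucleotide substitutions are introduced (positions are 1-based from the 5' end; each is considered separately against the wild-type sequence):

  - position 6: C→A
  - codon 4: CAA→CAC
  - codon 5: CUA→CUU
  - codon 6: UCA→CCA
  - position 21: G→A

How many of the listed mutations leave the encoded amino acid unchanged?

Codon 2: UUC (Phe) → UUA (Leu) — missense.
Codon 4: CAA (Gln) → CAC (His) — missense.
Codon 5: CUA (Leu) → CUU (Leu) — synonymous.
Codon 6: UCA (Ser) → CCA (Pro) — missense.
Codon 7: AAG (Lys) → AAA (Lys) — synonymous.
Synonymous: 2 of 5.

2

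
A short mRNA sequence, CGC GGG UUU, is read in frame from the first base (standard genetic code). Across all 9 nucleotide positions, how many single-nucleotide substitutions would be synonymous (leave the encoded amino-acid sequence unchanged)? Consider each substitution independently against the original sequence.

Codon 1 (CGC, Arg): 3 synonymous substitutions.
Codon 2 (GGG, Gly): 3 synonymous substitutions.
Codon 3 (UUU, Phe): 1 synonymous substitution.
Total: 3 + 3 + 1 = 7.

7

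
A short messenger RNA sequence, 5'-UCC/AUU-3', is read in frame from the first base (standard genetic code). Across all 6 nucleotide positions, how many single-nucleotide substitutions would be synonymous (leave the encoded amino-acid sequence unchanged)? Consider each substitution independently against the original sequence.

Codon 1 (UCC, Ser): 3 synonymous substitutions.
Codon 2 (AUU, Ile): 2 synonymous substitutions.
Total: 3 + 2 = 5.

5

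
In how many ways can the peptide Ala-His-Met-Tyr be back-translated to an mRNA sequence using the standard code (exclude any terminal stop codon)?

16

Ala: 4 codons.
His: 2 codons.
Met: 1 codon.
Tyr: 2 codons.
4 × 2 × 1 × 2 = 16.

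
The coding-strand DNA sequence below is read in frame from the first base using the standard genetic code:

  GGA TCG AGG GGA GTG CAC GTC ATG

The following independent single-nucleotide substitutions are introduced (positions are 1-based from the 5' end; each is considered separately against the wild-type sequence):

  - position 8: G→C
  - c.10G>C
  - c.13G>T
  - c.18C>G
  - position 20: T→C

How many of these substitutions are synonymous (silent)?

0

Codon 3: AGG (Arg) → ACG (Thr) — missense.
Codon 4: GGA (Gly) → CGA (Arg) — missense.
Codon 5: GTG (Val) → TTG (Leu) — missense.
Codon 6: CAC (His) → CAG (Gln) — missense.
Codon 7: GTC (Val) → GCC (Ala) — missense.
Synonymous: 0 of 5.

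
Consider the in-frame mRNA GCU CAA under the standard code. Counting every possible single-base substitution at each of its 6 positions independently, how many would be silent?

Codon 1 (GCU, Ala): 3 synonymous substitutions.
Codon 2 (CAA, Gln): 1 synonymous substitution.
Total: 3 + 1 = 4.

4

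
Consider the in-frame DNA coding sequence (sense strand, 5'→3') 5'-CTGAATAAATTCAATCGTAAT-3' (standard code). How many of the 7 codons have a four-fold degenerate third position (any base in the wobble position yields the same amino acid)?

2

Codon 1 CTG (Leu): third position 4-fold.
Codon 2 AAT (Asn): third position 2-fold.
Codon 3 AAA (Lys): third position 2-fold.
Codon 4 TTC (Phe): third position 2-fold.
Codon 5 AAT (Asn): third position 2-fold.
Codon 6 CGT (Arg): third position 4-fold.
Codon 7 AAT (Asn): third position 2-fold.
Four-fold degenerate third positions: 2.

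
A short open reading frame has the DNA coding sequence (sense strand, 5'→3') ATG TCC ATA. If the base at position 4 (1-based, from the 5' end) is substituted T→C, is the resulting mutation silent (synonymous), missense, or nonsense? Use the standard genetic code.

missense

Position 4 falls in codon 2: TCC → Ser.
After the substitution the codon is CCC → Pro.
Ser ≠ Pro, so this is a missense mutation.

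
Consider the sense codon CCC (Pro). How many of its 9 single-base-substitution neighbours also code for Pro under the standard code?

3

Position 1: none → 0 synonymous.
Position 2: none → 0 synonymous.
Position 3: CCU, CCA, CCG → 3 synonymous.
Total: 0 + 0 + 3 = 3.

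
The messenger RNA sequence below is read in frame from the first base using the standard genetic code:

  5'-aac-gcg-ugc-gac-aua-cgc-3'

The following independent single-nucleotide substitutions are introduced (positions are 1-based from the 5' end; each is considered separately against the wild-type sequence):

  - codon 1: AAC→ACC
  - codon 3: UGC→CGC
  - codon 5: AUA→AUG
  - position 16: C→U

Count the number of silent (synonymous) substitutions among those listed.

Codon 1: AAC (Asn) → ACC (Thr) — missense.
Codon 3: UGC (Cys) → CGC (Arg) — missense.
Codon 5: AUA (Ile) → AUG (Met) — missense.
Codon 6: CGC (Arg) → UGC (Cys) — missense.
Synonymous: 0 of 4.

0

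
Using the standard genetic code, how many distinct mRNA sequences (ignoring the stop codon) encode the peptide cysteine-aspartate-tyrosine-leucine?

Cys: 2 codons.
Asp: 2 codons.
Tyr: 2 codons.
Leu: 6 codons.
2 × 2 × 2 × 6 = 48.

48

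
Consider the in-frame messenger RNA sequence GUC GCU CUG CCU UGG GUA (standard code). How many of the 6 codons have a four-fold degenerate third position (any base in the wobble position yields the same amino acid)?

5

Codon 1 GUC (Val): third position 4-fold.
Codon 2 GCU (Ala): third position 4-fold.
Codon 3 CUG (Leu): third position 4-fold.
Codon 4 CCU (Pro): third position 4-fold.
Codon 5 UGG (Trp): third position 1-fold.
Codon 6 GUA (Val): third position 4-fold.
Four-fold degenerate third positions: 5.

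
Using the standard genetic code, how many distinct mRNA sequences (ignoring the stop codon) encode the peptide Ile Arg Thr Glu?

144

Ile: 3 codons.
Arg: 6 codons.
Thr: 4 codons.
Glu: 2 codons.
3 × 6 × 4 × 2 = 144.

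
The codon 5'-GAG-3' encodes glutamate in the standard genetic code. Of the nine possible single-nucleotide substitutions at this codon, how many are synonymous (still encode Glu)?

Position 1: none → 0 synonymous.
Position 2: none → 0 synonymous.
Position 3: GAA → 1 synonymous.
Total: 0 + 0 + 1 = 1.

1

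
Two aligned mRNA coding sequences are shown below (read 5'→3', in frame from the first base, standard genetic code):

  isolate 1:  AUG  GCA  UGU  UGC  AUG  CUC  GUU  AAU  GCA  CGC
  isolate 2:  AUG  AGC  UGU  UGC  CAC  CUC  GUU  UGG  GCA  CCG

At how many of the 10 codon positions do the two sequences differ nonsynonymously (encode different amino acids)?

4

Codon 1: AUG Met / AUG Met — identical.
Codon 2: GCA Ala / AGC Ser — nonsynonymous.
Codon 3: UGU Cys / UGU Cys — identical.
Codon 4: UGC Cys / UGC Cys — identical.
Codon 5: AUG Met / CAC His — nonsynonymous.
Codon 6: CUC Leu / CUC Leu — identical.
Codon 7: GUU Val / GUU Val — identical.
Codon 8: AAU Asn / UGG Trp — nonsynonymous.
Codon 9: GCA Ala / GCA Ala — identical.
Codon 10: CGC Arg / CCG Pro — nonsynonymous.
Nonsynonymous differences: 4.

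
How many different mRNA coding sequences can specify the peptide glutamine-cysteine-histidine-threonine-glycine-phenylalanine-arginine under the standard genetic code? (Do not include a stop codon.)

Gln: 2 codons.
Cys: 2 codons.
His: 2 codons.
Thr: 4 codons.
Gly: 4 codons.
Phe: 2 codons.
Arg: 6 codons.
2 × 2 × 2 × 4 × 4 × 2 × 6 = 1536.

1536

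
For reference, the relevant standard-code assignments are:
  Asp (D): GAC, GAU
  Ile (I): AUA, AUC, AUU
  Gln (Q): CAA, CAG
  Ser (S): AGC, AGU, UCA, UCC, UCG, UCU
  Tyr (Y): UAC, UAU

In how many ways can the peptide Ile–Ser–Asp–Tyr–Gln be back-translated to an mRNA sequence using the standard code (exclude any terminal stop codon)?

Ile: 3 codons.
Ser: 6 codons.
Asp: 2 codons.
Tyr: 2 codons.
Gln: 2 codons.
3 × 6 × 2 × 2 × 2 = 144.

144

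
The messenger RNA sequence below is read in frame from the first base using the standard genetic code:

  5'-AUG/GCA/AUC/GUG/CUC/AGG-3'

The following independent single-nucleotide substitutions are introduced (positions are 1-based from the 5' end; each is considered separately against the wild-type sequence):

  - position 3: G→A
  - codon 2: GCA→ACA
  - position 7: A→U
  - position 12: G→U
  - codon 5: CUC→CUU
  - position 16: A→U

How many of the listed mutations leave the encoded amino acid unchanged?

Codon 1: AUG (Met) → AUA (Ile) — missense.
Codon 2: GCA (Ala) → ACA (Thr) — missense.
Codon 3: AUC (Ile) → UUC (Phe) — missense.
Codon 4: GUG (Val) → GUU (Val) — synonymous.
Codon 5: CUC (Leu) → CUU (Leu) — synonymous.
Codon 6: AGG (Arg) → UGG (Trp) — missense.
Synonymous: 2 of 6.

2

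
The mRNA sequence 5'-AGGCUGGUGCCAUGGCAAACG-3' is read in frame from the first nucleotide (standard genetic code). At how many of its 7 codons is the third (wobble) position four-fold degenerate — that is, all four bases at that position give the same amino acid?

4

Codon 1 AGG (Arg): third position 2-fold.
Codon 2 CUG (Leu): third position 4-fold.
Codon 3 GUG (Val): third position 4-fold.
Codon 4 CCA (Pro): third position 4-fold.
Codon 5 UGG (Trp): third position 1-fold.
Codon 6 CAA (Gln): third position 2-fold.
Codon 7 ACG (Thr): third position 4-fold.
Four-fold degenerate third positions: 4.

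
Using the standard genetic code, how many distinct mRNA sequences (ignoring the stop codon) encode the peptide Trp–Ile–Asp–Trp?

6

Trp: 1 codon.
Ile: 3 codons.
Asp: 2 codons.
Trp: 1 codon.
1 × 3 × 2 × 1 = 6.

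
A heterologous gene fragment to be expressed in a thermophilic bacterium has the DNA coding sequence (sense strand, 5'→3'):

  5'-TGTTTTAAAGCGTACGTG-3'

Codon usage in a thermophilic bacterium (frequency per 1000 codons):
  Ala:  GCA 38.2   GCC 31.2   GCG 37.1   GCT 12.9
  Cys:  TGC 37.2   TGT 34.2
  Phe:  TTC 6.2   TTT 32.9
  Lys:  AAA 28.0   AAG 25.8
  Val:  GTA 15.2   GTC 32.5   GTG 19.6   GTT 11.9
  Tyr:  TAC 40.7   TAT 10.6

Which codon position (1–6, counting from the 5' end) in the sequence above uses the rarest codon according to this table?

Codon 1 TGT (Cys): 34.2 per 1000.
Codon 2 TTT (Phe): 32.9 per 1000.
Codon 3 AAA (Lys): 28.0 per 1000.
Codon 4 GCG (Ala): 37.1 per 1000.
Codon 5 TAC (Tyr): 40.7 per 1000.
Codon 6 GTG (Val): 19.6 per 1000.
Lowest frequency is 19.6 at codon 6.

6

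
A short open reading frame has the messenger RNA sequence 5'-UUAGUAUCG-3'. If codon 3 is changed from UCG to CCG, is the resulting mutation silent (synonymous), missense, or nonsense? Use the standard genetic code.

missense

Position 7 falls in codon 3: UCG → Ser.
After the substitution the codon is CCG → Pro.
Ser ≠ Pro, so this is a missense mutation.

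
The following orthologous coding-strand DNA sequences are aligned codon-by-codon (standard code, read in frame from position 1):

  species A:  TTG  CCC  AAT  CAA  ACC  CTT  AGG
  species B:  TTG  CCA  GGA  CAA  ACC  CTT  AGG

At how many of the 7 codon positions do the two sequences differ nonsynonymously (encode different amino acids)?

Codon 1: TTG Leu / TTG Leu — identical.
Codon 2: CCC Pro / CCA Pro — synonymous.
Codon 3: AAT Asn / GGA Gly — nonsynonymous.
Codon 4: CAA Gln / CAA Gln — identical.
Codon 5: ACC Thr / ACC Thr — identical.
Codon 6: CTT Leu / CTT Leu — identical.
Codon 7: AGG Arg / AGG Arg — identical.
Nonsynonymous differences: 1.

1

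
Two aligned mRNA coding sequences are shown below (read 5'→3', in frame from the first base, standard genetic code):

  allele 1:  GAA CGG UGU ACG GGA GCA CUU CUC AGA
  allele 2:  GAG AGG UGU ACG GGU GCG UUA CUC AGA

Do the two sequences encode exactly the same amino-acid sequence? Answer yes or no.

yes

Codon 1: GAA Glu / GAG Glu — synonymous.
Codon 2: CGG Arg / AGG Arg — synonymous.
Codon 3: UGU Cys / UGU Cys — identical.
Codon 4: ACG Thr / ACG Thr — identical.
Codon 5: GGA Gly / GGU Gly — synonymous.
Codon 6: GCA Ala / GCG Ala — synonymous.
Codon 7: CUU Leu / UUA Leu — synonymous.
Codon 8: CUC Leu / CUC Leu — identical.
Codon 9: AGA Arg / AGA Arg — identical.
Nonsynonymous differences: 0 → same protein.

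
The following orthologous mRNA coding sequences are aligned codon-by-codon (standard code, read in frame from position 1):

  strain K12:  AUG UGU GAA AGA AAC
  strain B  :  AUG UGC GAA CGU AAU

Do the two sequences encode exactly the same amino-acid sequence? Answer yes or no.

yes

Codon 1: AUG Met / AUG Met — identical.
Codon 2: UGU Cys / UGC Cys — synonymous.
Codon 3: GAA Glu / GAA Glu — identical.
Codon 4: AGA Arg / CGU Arg — synonymous.
Codon 5: AAC Asn / AAU Asn — synonymous.
Nonsynonymous differences: 0 → same protein.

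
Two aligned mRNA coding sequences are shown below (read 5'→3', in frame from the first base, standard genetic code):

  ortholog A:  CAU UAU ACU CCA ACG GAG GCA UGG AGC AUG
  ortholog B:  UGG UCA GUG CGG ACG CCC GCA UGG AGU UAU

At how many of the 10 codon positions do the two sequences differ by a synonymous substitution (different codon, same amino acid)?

1

Codon 1: CAU His / UGG Trp — nonsynonymous.
Codon 2: UAU Tyr / UCA Ser — nonsynonymous.
Codon 3: ACU Thr / GUG Val — nonsynonymous.
Codon 4: CCA Pro / CGG Arg — nonsynonymous.
Codon 5: ACG Thr / ACG Thr — identical.
Codon 6: GAG Glu / CCC Pro — nonsynonymous.
Codon 7: GCA Ala / GCA Ala — identical.
Codon 8: UGG Trp / UGG Trp — identical.
Codon 9: AGC Ser / AGU Ser — synonymous.
Codon 10: AUG Met / UAU Tyr — nonsynonymous.
Synonymous differences: 1.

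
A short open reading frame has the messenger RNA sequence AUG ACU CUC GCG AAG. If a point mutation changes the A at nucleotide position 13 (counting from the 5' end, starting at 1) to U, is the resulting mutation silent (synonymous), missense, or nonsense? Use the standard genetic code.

nonsense

Position 13 falls in codon 5: AAG → Lys.
After the substitution the codon is UAG → Stop.
The new codon is a stop codon, so this is a nonsense mutation.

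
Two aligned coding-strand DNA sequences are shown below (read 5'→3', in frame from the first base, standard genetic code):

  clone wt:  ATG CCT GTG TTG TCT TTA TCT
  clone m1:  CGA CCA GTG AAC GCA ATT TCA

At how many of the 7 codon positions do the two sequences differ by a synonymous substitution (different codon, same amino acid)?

Codon 1: ATG Met / CGA Arg — nonsynonymous.
Codon 2: CCT Pro / CCA Pro — synonymous.
Codon 3: GTG Val / GTG Val — identical.
Codon 4: TTG Leu / AAC Asn — nonsynonymous.
Codon 5: TCT Ser / GCA Ala — nonsynonymous.
Codon 6: TTA Leu / ATT Ile — nonsynonymous.
Codon 7: TCT Ser / TCA Ser — synonymous.
Synonymous differences: 2.

2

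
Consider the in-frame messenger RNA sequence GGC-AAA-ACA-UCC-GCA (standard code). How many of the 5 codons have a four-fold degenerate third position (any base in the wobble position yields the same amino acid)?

Codon 1 GGC (Gly): third position 4-fold.
Codon 2 AAA (Lys): third position 2-fold.
Codon 3 ACA (Thr): third position 4-fold.
Codon 4 UCC (Ser): third position 4-fold.
Codon 5 GCA (Ala): third position 4-fold.
Four-fold degenerate third positions: 4.

4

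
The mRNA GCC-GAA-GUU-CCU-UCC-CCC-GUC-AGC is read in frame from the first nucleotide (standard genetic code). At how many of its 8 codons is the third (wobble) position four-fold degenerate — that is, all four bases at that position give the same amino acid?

Codon 1 GCC (Ala): third position 4-fold.
Codon 2 GAA (Glu): third position 2-fold.
Codon 3 GUU (Val): third position 4-fold.
Codon 4 CCU (Pro): third position 4-fold.
Codon 5 UCC (Ser): third position 4-fold.
Codon 6 CCC (Pro): third position 4-fold.
Codon 7 GUC (Val): third position 4-fold.
Codon 8 AGC (Ser): third position 2-fold.
Four-fold degenerate third positions: 6.

6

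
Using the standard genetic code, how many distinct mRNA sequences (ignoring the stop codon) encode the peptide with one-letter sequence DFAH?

32

Asp: 2 codons.
Phe: 2 codons.
Ala: 4 codons.
His: 2 codons.
2 × 2 × 4 × 2 = 32.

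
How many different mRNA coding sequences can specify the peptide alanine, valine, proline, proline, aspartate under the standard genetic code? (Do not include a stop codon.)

512

Ala: 4 codons.
Val: 4 codons.
Pro: 4 codons.
Pro: 4 codons.
Asp: 2 codons.
4 × 4 × 4 × 4 × 2 = 512.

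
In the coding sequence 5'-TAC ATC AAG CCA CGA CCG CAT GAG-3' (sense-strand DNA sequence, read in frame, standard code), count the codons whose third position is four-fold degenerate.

Codon 1 TAC (Tyr): third position 2-fold.
Codon 2 ATC (Ile): third position 3-fold.
Codon 3 AAG (Lys): third position 2-fold.
Codon 4 CCA (Pro): third position 4-fold.
Codon 5 CGA (Arg): third position 4-fold.
Codon 6 CCG (Pro): third position 4-fold.
Codon 7 CAT (His): third position 2-fold.
Codon 8 GAG (Glu): third position 2-fold.
Four-fold degenerate third positions: 3.

3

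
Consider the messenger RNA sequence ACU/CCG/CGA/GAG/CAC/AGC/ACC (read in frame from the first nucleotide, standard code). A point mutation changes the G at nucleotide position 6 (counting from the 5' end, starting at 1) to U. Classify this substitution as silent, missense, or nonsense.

silent

Position 6 falls in codon 2: CCG → Pro.
After the substitution the codon is CCU → Pro.
Both encode Pro, so the change is synonymous.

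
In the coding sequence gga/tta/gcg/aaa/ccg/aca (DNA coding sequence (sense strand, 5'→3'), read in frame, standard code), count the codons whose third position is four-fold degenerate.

4

Codon 1 GGA (Gly): third position 4-fold.
Codon 2 TTA (Leu): third position 2-fold.
Codon 3 GCG (Ala): third position 4-fold.
Codon 4 AAA (Lys): third position 2-fold.
Codon 5 CCG (Pro): third position 4-fold.
Codon 6 ACA (Thr): third position 4-fold.
Four-fold degenerate third positions: 4.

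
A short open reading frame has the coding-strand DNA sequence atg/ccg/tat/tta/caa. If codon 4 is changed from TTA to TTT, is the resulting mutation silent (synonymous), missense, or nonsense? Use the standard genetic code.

Position 12 falls in codon 4: TTA → Leu.
After the substitution the codon is TTT → Phe.
Leu ≠ Phe, so this is a missense mutation.

missense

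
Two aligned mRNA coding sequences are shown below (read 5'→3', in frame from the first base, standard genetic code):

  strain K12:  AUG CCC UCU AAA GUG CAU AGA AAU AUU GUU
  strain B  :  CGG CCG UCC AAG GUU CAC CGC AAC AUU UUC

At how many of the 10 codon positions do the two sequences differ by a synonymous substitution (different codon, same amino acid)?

Codon 1: AUG Met / CGG Arg — nonsynonymous.
Codon 2: CCC Pro / CCG Pro — synonymous.
Codon 3: UCU Ser / UCC Ser — synonymous.
Codon 4: AAA Lys / AAG Lys — synonymous.
Codon 5: GUG Val / GUU Val — synonymous.
Codon 6: CAU His / CAC His — synonymous.
Codon 7: AGA Arg / CGC Arg — synonymous.
Codon 8: AAU Asn / AAC Asn — synonymous.
Codon 9: AUU Ile / AUU Ile — identical.
Codon 10: GUU Val / UUC Phe — nonsynonymous.
Synonymous differences: 7.

7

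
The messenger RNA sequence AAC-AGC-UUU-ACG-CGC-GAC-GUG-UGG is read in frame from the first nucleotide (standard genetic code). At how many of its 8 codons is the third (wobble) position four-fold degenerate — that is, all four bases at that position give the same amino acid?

3

Codon 1 AAC (Asn): third position 2-fold.
Codon 2 AGC (Ser): third position 2-fold.
Codon 3 UUU (Phe): third position 2-fold.
Codon 4 ACG (Thr): third position 4-fold.
Codon 5 CGC (Arg): third position 4-fold.
Codon 6 GAC (Asp): third position 2-fold.
Codon 7 GUG (Val): third position 4-fold.
Codon 8 UGG (Trp): third position 1-fold.
Four-fold degenerate third positions: 3.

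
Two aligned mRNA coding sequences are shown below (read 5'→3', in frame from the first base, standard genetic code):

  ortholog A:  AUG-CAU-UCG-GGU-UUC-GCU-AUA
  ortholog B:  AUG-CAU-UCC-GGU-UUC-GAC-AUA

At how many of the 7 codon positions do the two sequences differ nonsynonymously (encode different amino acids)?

Codon 1: AUG Met / AUG Met — identical.
Codon 2: CAU His / CAU His — identical.
Codon 3: UCG Ser / UCC Ser — synonymous.
Codon 4: GGU Gly / GGU Gly — identical.
Codon 5: UUC Phe / UUC Phe — identical.
Codon 6: GCU Ala / GAC Asp — nonsynonymous.
Codon 7: AUA Ile / AUA Ile — identical.
Nonsynonymous differences: 1.

1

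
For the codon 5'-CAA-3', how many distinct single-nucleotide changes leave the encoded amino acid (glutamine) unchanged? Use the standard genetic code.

Position 1: none → 0 synonymous.
Position 2: none → 0 synonymous.
Position 3: CAG → 1 synonymous.
Total: 0 + 0 + 1 = 1.

1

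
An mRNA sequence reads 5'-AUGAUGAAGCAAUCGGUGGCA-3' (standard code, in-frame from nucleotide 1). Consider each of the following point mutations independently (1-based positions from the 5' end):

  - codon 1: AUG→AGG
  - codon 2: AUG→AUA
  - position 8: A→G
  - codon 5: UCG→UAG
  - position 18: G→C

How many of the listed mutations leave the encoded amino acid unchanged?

1

Codon 1: AUG (Met) → AGG (Arg) — missense.
Codon 2: AUG (Met) → AUA (Ile) — missense.
Codon 3: AAG (Lys) → AGG (Arg) — missense.
Codon 5: UCG (Ser) → UAG (Stop) — nonsense.
Codon 6: GUG (Val) → GUC (Val) — synonymous.
Synonymous: 1 of 5.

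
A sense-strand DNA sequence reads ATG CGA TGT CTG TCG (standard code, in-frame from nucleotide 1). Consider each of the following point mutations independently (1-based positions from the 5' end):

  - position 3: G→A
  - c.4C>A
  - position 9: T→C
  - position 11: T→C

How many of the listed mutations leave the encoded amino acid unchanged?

2

Codon 1: ATG (Met) → ATA (Ile) — missense.
Codon 2: CGA (Arg) → AGA (Arg) — synonymous.
Codon 3: TGT (Cys) → TGC (Cys) — synonymous.
Codon 4: CTG (Leu) → CCG (Pro) — missense.
Synonymous: 2 of 4.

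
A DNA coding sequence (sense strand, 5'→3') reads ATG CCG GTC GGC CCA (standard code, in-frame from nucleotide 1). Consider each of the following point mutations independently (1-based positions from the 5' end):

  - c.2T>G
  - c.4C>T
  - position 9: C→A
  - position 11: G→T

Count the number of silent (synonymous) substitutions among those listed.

Codon 1: ATG (Met) → AGG (Arg) — missense.
Codon 2: CCG (Pro) → TCG (Ser) — missense.
Codon 3: GTC (Val) → GTA (Val) — synonymous.
Codon 4: GGC (Gly) → GTC (Val) — missense.
Synonymous: 1 of 4.

1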